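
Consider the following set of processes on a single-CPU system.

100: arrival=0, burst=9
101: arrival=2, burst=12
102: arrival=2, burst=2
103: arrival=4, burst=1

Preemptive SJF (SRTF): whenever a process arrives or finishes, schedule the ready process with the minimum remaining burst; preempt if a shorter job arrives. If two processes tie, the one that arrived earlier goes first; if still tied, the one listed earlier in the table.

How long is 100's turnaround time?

12

Schedule: | 100 0-2 | 102 2-4 | 103 4-5 | 100 5-12 | 101 12-24 |
Completion: 100=12  101=24  102=4  103=5
Turnaround(100) = completion − arrival = 12 − 0 = 12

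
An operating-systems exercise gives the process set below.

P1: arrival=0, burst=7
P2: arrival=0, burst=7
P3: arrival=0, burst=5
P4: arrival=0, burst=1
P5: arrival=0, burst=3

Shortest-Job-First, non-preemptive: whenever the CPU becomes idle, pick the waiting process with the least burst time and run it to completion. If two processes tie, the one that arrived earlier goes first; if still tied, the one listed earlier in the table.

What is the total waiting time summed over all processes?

30

Schedule: | P4 0-1 | P5 1-4 | P3 4-9 | P1 9-16 | P2 16-23 |
Completion: P1=16  P2=23  P3=9  P4=1  P5=4
Turnaround (C−A): P1=16  P2=23  P3=9  P4=1  P5=4
Waiting = turnaround − burst: P1=9, P2=16, P3=4, P4=0, P5=1
Total waiting = 9 + 16 + 4 + 0 + 1 = 30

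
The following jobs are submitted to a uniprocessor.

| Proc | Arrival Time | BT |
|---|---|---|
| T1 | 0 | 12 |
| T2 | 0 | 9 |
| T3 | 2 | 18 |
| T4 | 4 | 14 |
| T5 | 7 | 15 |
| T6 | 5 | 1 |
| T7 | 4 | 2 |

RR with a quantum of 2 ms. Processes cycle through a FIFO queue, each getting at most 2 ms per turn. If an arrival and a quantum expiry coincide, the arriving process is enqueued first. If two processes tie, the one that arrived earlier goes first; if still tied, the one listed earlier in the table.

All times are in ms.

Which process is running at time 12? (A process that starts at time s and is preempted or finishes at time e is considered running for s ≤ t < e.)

T2

Timeline: | T1 0-2 | T2 2-4 | T3 4-6 | T1 6-8 | T4 8-10 | T7 10-12 | T2 12-14 | T6 14-15 | T3 15-17 | T5 17-19 | T1 19-21 | T4 21-23 | T2 23-25 | T3 25-27 | T5 27-29 | T1 29-31 | T4 31-33 | T2 33-35 | T3 35-37 | T5 37-39 | T1 39-41 | T4 41-43 | T2 43-44 | T3 44-46 | T5 46-48 | T1 48-50 | T4 50-52 | T3 52-54 | T5 54-56 | T4 56-58 | T3 58-60 | T5 60-62 | T4 62-64 | T3 64-66 | T5 66-68 | T3 68-70 | T5 70-71 |
Completion: T1=50  T2=44  T3=70  T4=64  T5=71  T6=15  T7=12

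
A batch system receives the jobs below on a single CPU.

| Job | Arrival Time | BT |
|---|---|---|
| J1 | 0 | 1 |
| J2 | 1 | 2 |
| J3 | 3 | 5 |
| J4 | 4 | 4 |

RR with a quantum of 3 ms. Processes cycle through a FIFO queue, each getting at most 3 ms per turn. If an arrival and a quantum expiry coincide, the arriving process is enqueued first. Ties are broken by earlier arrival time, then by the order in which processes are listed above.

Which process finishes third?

Schedule: | J1 0-1 | J2 1-3 | J3 3-6 | J4 6-9 | J3 9-11 | J4 11-12 |
Completion: J1=1  J2=3  J3=11  J4=12
Turnaround (C−A): J1=1  J2=2  J3=8  J4=8
Finish order: J1 → J2 → J3 → J4

J3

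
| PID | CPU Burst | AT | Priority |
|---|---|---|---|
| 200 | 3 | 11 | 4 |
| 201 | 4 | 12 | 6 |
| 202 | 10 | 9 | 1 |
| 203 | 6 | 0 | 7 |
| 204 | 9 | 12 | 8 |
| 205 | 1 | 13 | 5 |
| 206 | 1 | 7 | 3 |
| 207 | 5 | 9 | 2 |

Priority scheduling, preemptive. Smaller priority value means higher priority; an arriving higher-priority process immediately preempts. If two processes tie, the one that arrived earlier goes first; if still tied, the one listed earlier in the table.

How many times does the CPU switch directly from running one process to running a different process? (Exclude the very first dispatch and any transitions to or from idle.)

Timeline: | 203 0-6 | idle 6-7 | 206 7-8 | idle 8-9 | 202 9-19 | 207 19-24 | 200 24-27 | 205 27-28 | 201 28-32 | 204 32-41 |
Completion: 200=27  201=32  202=19  203=6  204=41  205=28  206=8  207=24

5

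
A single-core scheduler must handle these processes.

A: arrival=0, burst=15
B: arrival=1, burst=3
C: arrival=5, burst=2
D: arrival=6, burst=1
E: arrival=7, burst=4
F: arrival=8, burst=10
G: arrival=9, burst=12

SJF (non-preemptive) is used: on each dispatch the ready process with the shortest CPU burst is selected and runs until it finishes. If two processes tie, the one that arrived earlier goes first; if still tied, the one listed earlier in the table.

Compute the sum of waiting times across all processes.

Gantt: | A 0-15 | D 15-16 | C 16-18 | B 18-21 | E 21-25 | F 25-35 | G 35-47 |
Completion: A=15  B=21  C=18  D=16  E=25  F=35  G=47
Turnaround (C−A): A=15  B=20  C=13  D=10  E=18  F=27  G=38
Waiting = turnaround − burst: A=0, B=17, C=11, D=9, E=14, F=17, G=26
Total waiting = 0 + 17 + 11 + 9 + 14 + 17 + 26 = 94

94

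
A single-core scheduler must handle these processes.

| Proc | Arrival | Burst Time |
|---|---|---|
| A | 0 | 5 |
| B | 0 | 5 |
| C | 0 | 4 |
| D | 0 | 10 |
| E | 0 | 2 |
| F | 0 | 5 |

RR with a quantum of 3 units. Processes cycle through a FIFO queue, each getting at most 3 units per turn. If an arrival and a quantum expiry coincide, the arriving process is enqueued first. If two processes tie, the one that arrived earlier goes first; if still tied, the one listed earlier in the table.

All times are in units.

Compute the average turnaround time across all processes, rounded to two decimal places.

Gantt: | A 0-3 | B 3-6 | C 6-9 | D 9-12 | E 12-14 | F 14-17 | A 17-19 | B 19-21 | C 21-22 | D 22-25 | F 25-27 | D 27-31 |
Completion: A=19  B=21  C=22  D=31  E=14  F=27
Turnaround (C−A): A=19  B=21  C=22  D=31  E=14  F=27
Turnaround times: A=19, B=21, C=22, D=31, E=14, F=27
Average turnaround = (19+21+22+31+14+27) / 6 = 134/6 = 22.33

22.33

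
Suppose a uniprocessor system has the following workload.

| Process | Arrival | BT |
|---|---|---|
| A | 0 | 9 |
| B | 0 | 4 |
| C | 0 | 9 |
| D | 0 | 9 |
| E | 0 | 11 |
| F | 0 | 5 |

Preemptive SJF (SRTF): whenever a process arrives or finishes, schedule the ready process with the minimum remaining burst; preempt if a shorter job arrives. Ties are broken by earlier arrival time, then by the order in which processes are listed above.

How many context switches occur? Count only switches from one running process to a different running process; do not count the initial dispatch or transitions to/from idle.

Timeline: | B 0-4 | F 4-9 | A 9-18 | C 18-27 | D 27-36 | E 36-47 |
Completion: A=18  B=4  C=27  D=36  E=47  F=9

5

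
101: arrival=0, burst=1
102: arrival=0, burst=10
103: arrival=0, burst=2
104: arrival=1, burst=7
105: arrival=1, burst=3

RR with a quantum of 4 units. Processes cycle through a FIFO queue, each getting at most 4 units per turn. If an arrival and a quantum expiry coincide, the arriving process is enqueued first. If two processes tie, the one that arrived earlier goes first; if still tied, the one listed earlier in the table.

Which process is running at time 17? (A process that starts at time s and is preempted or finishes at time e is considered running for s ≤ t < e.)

102

Schedule: | 101 0-1 | 102 1-5 | 103 5-7 | 104 7-11 | 105 11-14 | 102 14-18 | 104 18-21 | 102 21-23 |
Completion: 101=1  102=23  103=7  104=21  105=14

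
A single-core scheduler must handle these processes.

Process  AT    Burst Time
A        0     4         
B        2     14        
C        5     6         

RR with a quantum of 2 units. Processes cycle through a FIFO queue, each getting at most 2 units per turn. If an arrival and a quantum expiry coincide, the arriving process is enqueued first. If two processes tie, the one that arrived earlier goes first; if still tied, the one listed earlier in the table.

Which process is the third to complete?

Gantt: | A 0-2 | B 2-4 | A 4-6 | B 6-8 | C 8-10 | B 10-12 | C 12-14 | B 14-16 | C 16-18 | B 18-24 |
Completion: A=6  B=24  C=18
Finish order: A → C → B

B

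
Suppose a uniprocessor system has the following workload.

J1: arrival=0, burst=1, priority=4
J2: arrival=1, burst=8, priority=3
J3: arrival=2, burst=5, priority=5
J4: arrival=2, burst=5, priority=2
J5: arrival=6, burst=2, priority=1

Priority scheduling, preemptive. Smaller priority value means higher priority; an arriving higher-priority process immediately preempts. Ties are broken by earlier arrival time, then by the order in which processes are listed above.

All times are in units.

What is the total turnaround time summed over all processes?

44

Gantt: | J1 0-1 | J2 1-2 | J4 2-6 | J5 6-8 | J4 8-9 | J2 9-16 | J3 16-21 |
Completion: J1=1  J2=16  J3=21  J4=9  J5=8
Turnaround (C−A): J1=1  J2=15  J3=19  J4=7  J5=2
Turnaround = completion − arrival: J1=1, J2=15, J3=19, J4=7, J5=2
Total turnaround = 1 + 15 + 19 + 7 + 2 = 44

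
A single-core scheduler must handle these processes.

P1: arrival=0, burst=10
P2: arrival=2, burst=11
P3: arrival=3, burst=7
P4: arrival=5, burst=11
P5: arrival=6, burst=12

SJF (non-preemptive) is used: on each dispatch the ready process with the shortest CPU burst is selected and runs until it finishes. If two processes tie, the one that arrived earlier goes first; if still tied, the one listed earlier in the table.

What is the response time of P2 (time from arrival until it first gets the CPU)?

15

Schedule: | P1 0-10 | P3 10-17 | P2 17-28 | P4 28-39 | P5 39-51 |
Completion: P1=10  P2=28  P3=17  P4=39  P5=51
Turnaround (C−A): P1=10  P2=26  P3=14  P4=34  P5=45
Response(P2) = first start − arrival = 17 − 2 = 15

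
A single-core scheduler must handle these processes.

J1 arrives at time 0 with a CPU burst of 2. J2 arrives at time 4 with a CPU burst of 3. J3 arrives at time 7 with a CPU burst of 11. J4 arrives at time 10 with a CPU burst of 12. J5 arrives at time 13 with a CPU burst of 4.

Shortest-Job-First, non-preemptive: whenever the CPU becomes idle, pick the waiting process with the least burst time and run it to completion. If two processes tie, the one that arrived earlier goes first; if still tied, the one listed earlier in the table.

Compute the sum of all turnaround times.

49

Timeline: | J1 0-2 | idle 2-4 | J2 4-7 | J3 7-18 | J5 18-22 | J4 22-34 |
Completion: J1=2  J2=7  J3=18  J4=34  J5=22
Turnaround = completion − arrival: J1=2, J2=3, J3=11, J4=24, J5=9
Total turnaround = 2 + 3 + 11 + 24 + 9 = 49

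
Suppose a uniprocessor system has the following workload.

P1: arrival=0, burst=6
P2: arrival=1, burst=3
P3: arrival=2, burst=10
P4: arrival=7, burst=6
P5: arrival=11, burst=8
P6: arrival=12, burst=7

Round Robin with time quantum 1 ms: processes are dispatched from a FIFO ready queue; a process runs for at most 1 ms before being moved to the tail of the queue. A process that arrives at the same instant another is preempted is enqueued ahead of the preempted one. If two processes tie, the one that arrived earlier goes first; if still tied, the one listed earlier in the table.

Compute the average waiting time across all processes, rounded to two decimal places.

16.50

Gantt: | P1 0-1 | P2 1-2 | P1 2-3 | P3 3-4 | P2 4-5 | P1 5-6 | P3 6-7 | P2 7-8 | P1 8-9 | P4 9-10 | P3 10-11 | P1 11-12 | P4 12-13 | P5 13-14 | P3 14-15 | P6 15-16 | P1 16-17 | P4 17-18 | P5 18-19 | P3 19-20 | P6 20-21 | P4 21-22 | P5 22-23 | P3 23-24 | P6 24-25 | P4 25-26 | P5 26-27 | P3 27-28 | P6 28-29 | P4 29-30 | P5 30-31 | P3 31-32 | P6 32-33 | P5 33-34 | P3 34-35 | P6 35-36 | P5 36-37 | P3 37-38 | P6 38-39 | P5 39-40 |
Completion: P1=17  P2=8  P3=38  P4=30  P5=40  P6=39
Waiting times: P1=11, P2=4, P3=26, P4=17, P5=21, P6=20
Average waiting = (11+4+26+17+21+20) / 6 = 99/6 = 16.50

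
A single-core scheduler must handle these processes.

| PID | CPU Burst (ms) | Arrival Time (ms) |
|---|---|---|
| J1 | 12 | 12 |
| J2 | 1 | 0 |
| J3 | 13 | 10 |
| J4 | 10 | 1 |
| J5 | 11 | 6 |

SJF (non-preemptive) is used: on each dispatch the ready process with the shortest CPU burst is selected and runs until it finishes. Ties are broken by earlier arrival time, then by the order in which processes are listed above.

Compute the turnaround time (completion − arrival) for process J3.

Gantt: | J2 0-1 | J4 1-11 | J5 11-22 | J1 22-34 | J3 34-47 |
Completion: J1=34  J2=1  J3=47  J4=11  J5=22
Turnaround(J3) = completion − arrival = 47 − 10 = 37

37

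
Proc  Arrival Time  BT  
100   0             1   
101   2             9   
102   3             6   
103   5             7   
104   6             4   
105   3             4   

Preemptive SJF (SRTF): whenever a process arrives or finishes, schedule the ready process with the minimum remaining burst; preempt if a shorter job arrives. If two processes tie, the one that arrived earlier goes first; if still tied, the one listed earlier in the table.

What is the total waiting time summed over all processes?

42

Timeline: | 100 0-1 | idle 1-2 | 101 2-3 | 105 3-7 | 104 7-11 | 102 11-17 | 103 17-24 | 101 24-32 |
Completion: 100=1  101=32  102=17  103=24  104=11  105=7
Turnaround (C−A): 100=1  101=30  102=14  103=19  104=5  105=4
Waiting = turnaround − burst: 100=0, 101=21, 102=8, 103=12, 104=1, 105=0
Total waiting = 0 + 21 + 8 + 12 + 1 + 0 = 42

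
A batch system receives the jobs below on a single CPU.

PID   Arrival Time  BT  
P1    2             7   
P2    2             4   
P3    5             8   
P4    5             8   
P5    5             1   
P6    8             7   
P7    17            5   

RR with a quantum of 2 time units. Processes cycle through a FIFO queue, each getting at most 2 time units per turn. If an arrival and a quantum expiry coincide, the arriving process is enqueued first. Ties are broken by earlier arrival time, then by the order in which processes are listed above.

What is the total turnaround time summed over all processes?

Timeline: | idle 0-2 | P1 2-4 | P2 4-6 | P1 6-8 | P3 8-10 | P4 10-12 | P5 12-13 | P2 13-15 | P6 15-17 | P1 17-19 | P3 19-21 | P4 21-23 | P7 23-25 | P6 25-27 | P1 27-28 | P3 28-30 | P4 30-32 | P7 32-34 | P6 34-36 | P3 36-38 | P4 38-40 | P7 40-41 | P6 41-42 |
Completion: P1=28  P2=15  P3=38  P4=40  P5=13  P6=42  P7=41
Turnaround (C−A): P1=26  P2=13  P3=33  P4=35  P5=8  P6=34  P7=24
Turnaround = completion − arrival: P1=26, P2=13, P3=33, P4=35, P5=8, P6=34, P7=24
Total turnaround = 26 + 13 + 33 + 35 + 8 + 34 + 24 = 173

173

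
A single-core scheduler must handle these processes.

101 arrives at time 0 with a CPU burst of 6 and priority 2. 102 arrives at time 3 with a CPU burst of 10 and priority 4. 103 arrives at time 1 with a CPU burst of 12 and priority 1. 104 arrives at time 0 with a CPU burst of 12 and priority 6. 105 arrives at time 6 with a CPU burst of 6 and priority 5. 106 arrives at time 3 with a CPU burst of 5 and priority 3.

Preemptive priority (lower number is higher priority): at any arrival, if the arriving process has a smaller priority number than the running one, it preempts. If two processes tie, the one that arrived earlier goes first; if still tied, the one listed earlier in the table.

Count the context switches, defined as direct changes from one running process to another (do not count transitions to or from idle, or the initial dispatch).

Timeline: | 101 0-1 | 103 1-13 | 101 13-18 | 106 18-23 | 102 23-33 | 105 33-39 | 104 39-51 |
Completion: 101=18  102=33  103=13  104=51  105=39  106=23
Turnaround (C−A): 101=18  102=30  103=12  104=51  105=33  106=20

6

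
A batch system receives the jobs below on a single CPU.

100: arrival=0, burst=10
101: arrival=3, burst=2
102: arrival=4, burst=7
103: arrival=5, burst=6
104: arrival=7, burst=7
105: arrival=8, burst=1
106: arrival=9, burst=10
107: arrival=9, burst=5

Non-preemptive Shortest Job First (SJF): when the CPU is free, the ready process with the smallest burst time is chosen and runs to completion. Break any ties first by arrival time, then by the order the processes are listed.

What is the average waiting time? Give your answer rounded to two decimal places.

12.50

Timeline: | 100 0-10 | 105 10-11 | 101 11-13 | 107 13-18 | 103 18-24 | 102 24-31 | 104 31-38 | 106 38-48 |
Completion: 100=10  101=13  102=31  103=24  104=38  105=11  106=48  107=18
Turnaround (C−A): 100=10  101=10  102=27  103=19  104=31  105=3  106=39  107=9
Waiting times: 100=0, 101=8, 102=20, 103=13, 104=24, 105=2, 106=29, 107=4
Average waiting = (0+8+20+13+24+2+29+4) / 8 = 100/8 = 12.50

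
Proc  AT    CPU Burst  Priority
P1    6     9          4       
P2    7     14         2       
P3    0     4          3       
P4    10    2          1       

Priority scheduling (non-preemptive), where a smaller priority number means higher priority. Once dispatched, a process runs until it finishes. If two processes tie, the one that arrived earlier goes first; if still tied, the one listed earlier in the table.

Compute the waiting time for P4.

5

Timeline: | P3 0-4 | idle 4-6 | P1 6-15 | P4 15-17 | P2 17-31 |
Completion: P1=15  P2=31  P3=4  P4=17
Turnaround (C−A): P1=9  P2=24  P3=4  P4=7
Waiting(P4) = turnaround − burst = 7 − 2 = 5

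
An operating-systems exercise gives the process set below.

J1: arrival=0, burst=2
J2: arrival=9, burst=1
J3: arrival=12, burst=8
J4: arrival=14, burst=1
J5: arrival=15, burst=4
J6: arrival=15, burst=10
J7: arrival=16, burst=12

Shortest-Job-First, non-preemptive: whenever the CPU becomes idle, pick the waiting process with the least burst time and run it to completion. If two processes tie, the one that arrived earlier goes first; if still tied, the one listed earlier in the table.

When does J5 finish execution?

25

Timeline: | J1 0-2 | idle 2-9 | J2 9-10 | idle 10-12 | J3 12-20 | J4 20-21 | J5 21-25 | J6 25-35 | J7 35-47 |
Completion: J1=2  J2=10  J3=20  J4=21  J5=25  J6=35  J7=47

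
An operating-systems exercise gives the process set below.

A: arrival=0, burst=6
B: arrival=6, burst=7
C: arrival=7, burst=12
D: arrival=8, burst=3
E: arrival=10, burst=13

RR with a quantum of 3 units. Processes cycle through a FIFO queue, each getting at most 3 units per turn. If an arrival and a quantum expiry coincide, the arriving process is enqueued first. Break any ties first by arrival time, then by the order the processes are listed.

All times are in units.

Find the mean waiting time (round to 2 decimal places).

10.40

Schedule: | A 0-6 | B 6-9 | C 9-12 | D 12-15 | B 15-18 | E 18-21 | C 21-24 | B 24-25 | E 25-28 | C 28-31 | E 31-34 | C 34-37 | E 37-41 |
Completion: A=6  B=25  C=37  D=15  E=41
Turnaround (C−A): A=6  B=19  C=30  D=7  E=31
Waiting times: A=0, B=12, C=18, D=4, E=18
Average waiting = (0+12+18+4+18) / 5 = 52/5 = 10.40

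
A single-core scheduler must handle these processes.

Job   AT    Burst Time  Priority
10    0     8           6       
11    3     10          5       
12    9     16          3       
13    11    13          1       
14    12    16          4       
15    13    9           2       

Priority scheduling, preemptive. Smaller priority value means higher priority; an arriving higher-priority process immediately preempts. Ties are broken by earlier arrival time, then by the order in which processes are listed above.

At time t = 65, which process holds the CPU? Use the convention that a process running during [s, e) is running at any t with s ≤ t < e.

Schedule: | 10 0-3 | 11 3-9 | 12 9-11 | 13 11-24 | 15 24-33 | 12 33-47 | 14 47-63 | 11 63-67 | 10 67-72 |
Completion: 10=72  11=67  12=47  13=24  14=63  15=33
Turnaround (C−A): 10=72  11=64  12=38  13=13  14=51  15=20

11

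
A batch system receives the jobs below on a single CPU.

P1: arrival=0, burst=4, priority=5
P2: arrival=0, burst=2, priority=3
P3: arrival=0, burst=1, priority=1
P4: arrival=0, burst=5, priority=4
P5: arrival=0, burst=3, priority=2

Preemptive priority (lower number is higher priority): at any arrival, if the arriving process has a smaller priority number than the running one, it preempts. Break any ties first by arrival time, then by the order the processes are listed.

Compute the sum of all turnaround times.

Timeline: | P3 0-1 | P5 1-4 | P2 4-6 | P4 6-11 | P1 11-15 |
Completion: P1=15  P2=6  P3=1  P4=11  P5=4
Turnaround = completion − arrival: P1=15, P2=6, P3=1, P4=11, P5=4
Total turnaround = 15 + 6 + 1 + 11 + 4 = 37

37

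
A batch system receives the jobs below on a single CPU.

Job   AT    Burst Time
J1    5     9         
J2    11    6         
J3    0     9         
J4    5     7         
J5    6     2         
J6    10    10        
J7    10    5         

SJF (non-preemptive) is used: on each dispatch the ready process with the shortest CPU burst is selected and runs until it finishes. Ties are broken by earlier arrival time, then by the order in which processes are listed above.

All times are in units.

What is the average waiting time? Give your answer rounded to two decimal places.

11.14

Schedule: | J3 0-9 | J5 9-11 | J7 11-16 | J2 16-22 | J4 22-29 | J1 29-38 | J6 38-48 |
Completion: J1=38  J2=22  J3=9  J4=29  J5=11  J6=48  J7=16
Turnaround (C−A): J1=33  J2=11  J3=9  J4=24  J5=5  J6=38  J7=6
Waiting times: J1=24, J2=5, J3=0, J4=17, J5=3, J6=28, J7=1
Average waiting = (24+5+0+17+3+28+1) / 7 = 78/7 = 11.14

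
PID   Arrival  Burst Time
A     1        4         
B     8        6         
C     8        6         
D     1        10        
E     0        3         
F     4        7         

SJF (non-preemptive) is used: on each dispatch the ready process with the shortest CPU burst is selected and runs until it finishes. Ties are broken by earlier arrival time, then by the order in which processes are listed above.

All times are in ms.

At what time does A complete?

Timeline: | E 0-3 | A 3-7 | F 7-14 | B 14-20 | C 20-26 | D 26-36 |
Completion: A=7  B=20  C=26  D=36  E=3  F=14

7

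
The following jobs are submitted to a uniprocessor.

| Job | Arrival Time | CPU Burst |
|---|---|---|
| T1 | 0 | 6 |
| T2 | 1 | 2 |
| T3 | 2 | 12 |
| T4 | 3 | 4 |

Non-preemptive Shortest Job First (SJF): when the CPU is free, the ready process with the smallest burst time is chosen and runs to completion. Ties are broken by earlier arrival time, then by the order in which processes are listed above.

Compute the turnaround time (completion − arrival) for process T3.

22

Schedule: | T1 0-6 | T2 6-8 | T4 8-12 | T3 12-24 |
Completion: T1=6  T2=8  T3=24  T4=12
Turnaround (C−A): T1=6  T2=7  T3=22  T4=9
Turnaround(T3) = completion − arrival = 24 − 2 = 22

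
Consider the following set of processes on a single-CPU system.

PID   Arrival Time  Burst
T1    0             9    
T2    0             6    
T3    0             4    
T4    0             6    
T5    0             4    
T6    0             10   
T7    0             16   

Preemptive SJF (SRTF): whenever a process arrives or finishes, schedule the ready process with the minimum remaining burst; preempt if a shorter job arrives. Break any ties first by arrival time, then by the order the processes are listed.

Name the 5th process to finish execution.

T1

Gantt: | T3 0-4 | T5 4-8 | T2 8-14 | T4 14-20 | T1 20-29 | T6 29-39 | T7 39-55 |
Completion: T1=29  T2=14  T3=4  T4=20  T5=8  T6=39  T7=55
Finish order: T3 → T5 → T2 → T4 → T1 → T6 → T7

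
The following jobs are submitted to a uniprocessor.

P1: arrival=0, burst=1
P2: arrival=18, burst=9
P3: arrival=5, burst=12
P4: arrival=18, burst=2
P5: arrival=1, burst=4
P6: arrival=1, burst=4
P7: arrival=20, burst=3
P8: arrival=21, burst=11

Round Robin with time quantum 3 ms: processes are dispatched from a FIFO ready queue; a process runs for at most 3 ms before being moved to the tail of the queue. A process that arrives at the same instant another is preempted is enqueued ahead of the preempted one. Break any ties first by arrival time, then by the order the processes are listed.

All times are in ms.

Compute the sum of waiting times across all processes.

56

Schedule: | P1 0-1 | P5 1-4 | P6 4-7 | P5 7-8 | P3 8-11 | P6 11-12 | P3 12-18 | P2 18-21 | P4 21-23 | P3 23-26 | P7 26-29 | P8 29-32 | P2 32-35 | P8 35-38 | P2 38-41 | P8 41-46 |
Completion: P1=1  P2=41  P3=26  P4=23  P5=8  P6=12  P7=29  P8=46
Turnaround (C−A): P1=1  P2=23  P3=21  P4=5  P5=7  P6=11  P7=9  P8=25
Waiting = turnaround − burst: P1=0, P2=14, P3=9, P4=3, P5=3, P6=7, P7=6, P8=14
Total waiting = 0 + 14 + 9 + 3 + 3 + 7 + 6 + 14 = 56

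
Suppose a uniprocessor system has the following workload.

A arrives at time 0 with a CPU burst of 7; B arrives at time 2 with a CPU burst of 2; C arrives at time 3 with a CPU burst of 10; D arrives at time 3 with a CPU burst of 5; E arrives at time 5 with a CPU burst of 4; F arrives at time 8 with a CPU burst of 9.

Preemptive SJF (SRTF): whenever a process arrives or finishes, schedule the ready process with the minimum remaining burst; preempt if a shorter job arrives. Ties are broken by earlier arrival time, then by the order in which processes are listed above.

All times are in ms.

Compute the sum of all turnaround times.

87

Schedule: | A 0-2 | B 2-4 | A 4-9 | E 9-13 | D 13-18 | F 18-27 | C 27-37 |
Completion: A=9  B=4  C=37  D=18  E=13  F=27
Turnaround (C−A): A=9  B=2  C=34  D=15  E=8  F=19
Turnaround = completion − arrival: A=9, B=2, C=34, D=15, E=8, F=19
Total turnaround = 9 + 2 + 34 + 15 + 8 + 19 = 87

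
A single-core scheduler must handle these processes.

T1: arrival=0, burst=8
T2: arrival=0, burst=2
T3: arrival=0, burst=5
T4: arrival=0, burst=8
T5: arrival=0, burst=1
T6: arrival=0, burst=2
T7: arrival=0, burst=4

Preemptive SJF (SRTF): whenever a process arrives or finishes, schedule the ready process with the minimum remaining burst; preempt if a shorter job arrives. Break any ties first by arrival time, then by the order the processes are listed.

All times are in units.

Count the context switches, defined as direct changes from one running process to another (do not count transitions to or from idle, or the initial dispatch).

Schedule: | T5 0-1 | T2 1-3 | T6 3-5 | T7 5-9 | T3 9-14 | T1 14-22 | T4 22-30 |
Completion: T1=22  T2=3  T3=14  T4=30  T5=1  T6=5  T7=9
Turnaround (C−A): T1=22  T2=3  T3=14  T4=30  T5=1  T6=5  T7=9

6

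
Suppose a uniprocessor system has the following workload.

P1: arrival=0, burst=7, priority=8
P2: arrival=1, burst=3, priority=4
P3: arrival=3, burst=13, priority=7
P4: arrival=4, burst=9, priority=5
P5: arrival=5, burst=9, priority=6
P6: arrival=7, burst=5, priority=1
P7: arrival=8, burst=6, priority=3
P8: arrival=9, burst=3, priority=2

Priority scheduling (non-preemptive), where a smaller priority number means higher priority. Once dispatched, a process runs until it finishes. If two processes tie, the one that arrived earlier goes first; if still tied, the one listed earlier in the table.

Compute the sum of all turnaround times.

172

Timeline: | P1 0-7 | P6 7-12 | P8 12-15 | P7 15-21 | P2 21-24 | P4 24-33 | P5 33-42 | P3 42-55 |
Completion: P1=7  P2=24  P3=55  P4=33  P5=42  P6=12  P7=21  P8=15
Turnaround (C−A): P1=7  P2=23  P3=52  P4=29  P5=37  P6=5  P7=13  P8=6
Turnaround = completion − arrival: P1=7, P2=23, P3=52, P4=29, P5=37, P6=5, P7=13, P8=6
Total turnaround = 7 + 23 + 52 + 29 + 37 + 5 + 13 + 6 = 172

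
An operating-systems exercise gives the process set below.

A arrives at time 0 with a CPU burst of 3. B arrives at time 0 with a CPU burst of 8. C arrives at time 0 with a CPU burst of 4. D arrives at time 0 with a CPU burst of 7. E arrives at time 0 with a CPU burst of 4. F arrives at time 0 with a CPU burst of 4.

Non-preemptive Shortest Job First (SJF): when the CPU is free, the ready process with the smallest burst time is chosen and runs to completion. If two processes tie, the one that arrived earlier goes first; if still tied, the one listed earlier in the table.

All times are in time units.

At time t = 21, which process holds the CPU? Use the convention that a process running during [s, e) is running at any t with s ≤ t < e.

Timeline: | A 0-3 | C 3-7 | E 7-11 | F 11-15 | D 15-22 | B 22-30 |
Completion: A=3  B=30  C=7  D=22  E=11  F=15
Turnaround (C−A): A=3  B=30  C=7  D=22  E=11  F=15

D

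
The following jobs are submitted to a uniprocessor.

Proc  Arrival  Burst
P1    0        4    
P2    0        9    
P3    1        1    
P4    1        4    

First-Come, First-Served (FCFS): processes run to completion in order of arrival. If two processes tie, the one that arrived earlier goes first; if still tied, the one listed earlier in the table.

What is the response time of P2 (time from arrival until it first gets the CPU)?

4

Gantt: | P1 0-4 | P2 4-13 | P3 13-14 | P4 14-18 |
Completion: P1=4  P2=13  P3=14  P4=18
Turnaround (C−A): P1=4  P2=13  P3=13  P4=17
Response(P2) = first start − arrival = 4 − 0 = 4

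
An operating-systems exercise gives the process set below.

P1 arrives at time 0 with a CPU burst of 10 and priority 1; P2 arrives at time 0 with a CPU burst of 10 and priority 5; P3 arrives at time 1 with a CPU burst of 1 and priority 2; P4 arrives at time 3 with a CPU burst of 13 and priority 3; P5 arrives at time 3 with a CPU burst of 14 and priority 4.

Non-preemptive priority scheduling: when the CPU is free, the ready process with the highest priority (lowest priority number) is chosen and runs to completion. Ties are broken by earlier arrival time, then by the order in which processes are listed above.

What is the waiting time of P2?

Schedule: | P1 0-10 | P3 10-11 | P4 11-24 | P5 24-38 | P2 38-48 |
Completion: P1=10  P2=48  P3=11  P4=24  P5=38
Waiting(P2) = turnaround − burst = 48 − 10 = 38

38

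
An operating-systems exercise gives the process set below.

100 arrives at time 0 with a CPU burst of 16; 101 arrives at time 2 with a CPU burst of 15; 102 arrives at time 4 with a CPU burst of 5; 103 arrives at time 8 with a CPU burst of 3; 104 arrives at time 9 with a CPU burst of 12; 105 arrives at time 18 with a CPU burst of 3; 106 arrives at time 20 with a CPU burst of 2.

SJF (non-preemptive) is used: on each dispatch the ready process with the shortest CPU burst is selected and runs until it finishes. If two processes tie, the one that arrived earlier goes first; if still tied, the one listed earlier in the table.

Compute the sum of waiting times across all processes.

Timeline: | 100 0-16 | 103 16-19 | 105 19-22 | 106 22-24 | 102 24-29 | 104 29-41 | 101 41-56 |
Completion: 100=16  101=56  102=29  103=19  104=41  105=22  106=24
Turnaround (C−A): 100=16  101=54  102=25  103=11  104=32  105=4  106=4
Waiting = turnaround − burst: 100=0, 101=39, 102=20, 103=8, 104=20, 105=1, 106=2
Total waiting = 0 + 39 + 20 + 8 + 20 + 1 + 2 = 90

90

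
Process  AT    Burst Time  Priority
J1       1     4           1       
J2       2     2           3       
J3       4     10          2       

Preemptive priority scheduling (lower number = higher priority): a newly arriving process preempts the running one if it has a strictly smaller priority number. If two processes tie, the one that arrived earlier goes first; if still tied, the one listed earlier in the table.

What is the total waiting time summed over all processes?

Timeline: | idle 0-1 | J1 1-5 | J3 5-15 | J2 15-17 |
Completion: J1=5  J2=17  J3=15
Turnaround (C−A): J1=4  J2=15  J3=11
Waiting = turnaround − burst: J1=0, J2=13, J3=1
Total waiting = 0 + 13 + 1 = 14

14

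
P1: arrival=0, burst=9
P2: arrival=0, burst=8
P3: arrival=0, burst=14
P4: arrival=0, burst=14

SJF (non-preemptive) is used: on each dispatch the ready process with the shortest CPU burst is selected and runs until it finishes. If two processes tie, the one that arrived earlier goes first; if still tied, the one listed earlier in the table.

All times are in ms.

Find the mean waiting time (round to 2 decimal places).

14.00

Timeline: | P2 0-8 | P1 8-17 | P3 17-31 | P4 31-45 |
Completion: P1=17  P2=8  P3=31  P4=45
Turnaround (C−A): P1=17  P2=8  P3=31  P4=45
Waiting times: P1=8, P2=0, P3=17, P4=31
Average waiting = (8+0+17+31) / 4 = 56/4 = 14.00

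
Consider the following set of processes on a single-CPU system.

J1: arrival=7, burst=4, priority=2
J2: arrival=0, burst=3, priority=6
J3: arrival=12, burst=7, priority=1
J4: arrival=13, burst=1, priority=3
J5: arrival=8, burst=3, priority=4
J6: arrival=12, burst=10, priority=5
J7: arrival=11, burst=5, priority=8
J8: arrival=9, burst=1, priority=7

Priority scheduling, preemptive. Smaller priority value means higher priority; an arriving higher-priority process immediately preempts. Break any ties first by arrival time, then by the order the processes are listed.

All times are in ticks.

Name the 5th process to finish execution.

J5

Schedule: | J2 0-3 | idle 3-7 | J1 7-11 | J5 11-12 | J3 12-19 | J4 19-20 | J5 20-22 | J6 22-32 | J8 32-33 | J7 33-38 |
Completion: J1=11  J2=3  J3=19  J4=20  J5=22  J6=32  J7=38  J8=33
Turnaround (C−A): J1=4  J2=3  J3=7  J4=7  J5=14  J6=20  J7=27  J8=24
Finish order: J2 → J1 → J3 → J4 → J5 → J6 → J8 → J7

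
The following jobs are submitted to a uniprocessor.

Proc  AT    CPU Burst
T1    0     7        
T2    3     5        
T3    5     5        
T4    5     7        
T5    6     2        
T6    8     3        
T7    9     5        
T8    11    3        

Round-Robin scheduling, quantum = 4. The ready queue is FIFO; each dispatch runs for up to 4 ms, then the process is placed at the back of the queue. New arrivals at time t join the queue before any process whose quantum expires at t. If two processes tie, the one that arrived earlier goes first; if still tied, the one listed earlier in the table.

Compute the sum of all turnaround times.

172

Gantt: | T1 0-4 | T2 4-8 | T1 8-11 | T3 11-15 | T4 15-19 | T5 19-21 | T6 21-24 | T2 24-25 | T7 25-29 | T8 29-32 | T3 32-33 | T4 33-36 | T7 36-37 |
Completion: T1=11  T2=25  T3=33  T4=36  T5=21  T6=24  T7=37  T8=32
Turnaround = completion − arrival: T1=11, T2=22, T3=28, T4=31, T5=15, T6=16, T7=28, T8=21
Total turnaround = 11 + 22 + 28 + 31 + 15 + 16 + 28 + 21 = 172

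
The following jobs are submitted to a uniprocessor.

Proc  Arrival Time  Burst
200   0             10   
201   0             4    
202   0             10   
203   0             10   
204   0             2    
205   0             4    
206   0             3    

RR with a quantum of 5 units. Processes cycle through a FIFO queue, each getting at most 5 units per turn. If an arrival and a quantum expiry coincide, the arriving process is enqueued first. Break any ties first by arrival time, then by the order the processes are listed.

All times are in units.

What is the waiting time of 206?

Schedule: | 200 0-5 | 201 5-9 | 202 9-14 | 203 14-19 | 204 19-21 | 205 21-25 | 206 25-28 | 200 28-33 | 202 33-38 | 203 38-43 |
Completion: 200=33  201=9  202=38  203=43  204=21  205=25  206=28
Turnaround (C−A): 200=33  201=9  202=38  203=43  204=21  205=25  206=28
Waiting(206) = turnaround − burst = 28 − 3 = 25

25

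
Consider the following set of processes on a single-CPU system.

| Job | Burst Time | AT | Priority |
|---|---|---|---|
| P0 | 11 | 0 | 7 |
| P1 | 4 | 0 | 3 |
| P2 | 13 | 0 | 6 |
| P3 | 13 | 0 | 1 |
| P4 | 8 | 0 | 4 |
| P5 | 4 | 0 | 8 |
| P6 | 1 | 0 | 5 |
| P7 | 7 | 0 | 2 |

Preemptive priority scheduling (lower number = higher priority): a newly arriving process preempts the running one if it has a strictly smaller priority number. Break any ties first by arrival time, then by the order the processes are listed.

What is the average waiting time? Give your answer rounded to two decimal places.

Gantt: | P3 0-13 | P7 13-20 | P1 20-24 | P4 24-32 | P6 32-33 | P2 33-46 | P0 46-57 | P5 57-61 |
Completion: P0=57  P1=24  P2=46  P3=13  P4=32  P5=61  P6=33  P7=20
Waiting times: P0=46, P1=20, P2=33, P3=0, P4=24, P5=57, P6=32, P7=13
Average waiting = (46+20+33+0+24+57+32+13) / 8 = 225/8 = 28.13

28.13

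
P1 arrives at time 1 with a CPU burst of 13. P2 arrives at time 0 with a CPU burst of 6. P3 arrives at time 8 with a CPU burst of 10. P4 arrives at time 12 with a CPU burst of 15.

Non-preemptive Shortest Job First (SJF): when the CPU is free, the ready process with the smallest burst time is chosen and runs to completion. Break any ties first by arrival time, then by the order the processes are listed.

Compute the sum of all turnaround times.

77

Timeline: | P2 0-6 | P1 6-19 | P3 19-29 | P4 29-44 |
Completion: P1=19  P2=6  P3=29  P4=44
Turnaround (C−A): P1=18  P2=6  P3=21  P4=32
Turnaround = completion − arrival: P1=18, P2=6, P3=21, P4=32
Total turnaround = 18 + 6 + 21 + 32 = 77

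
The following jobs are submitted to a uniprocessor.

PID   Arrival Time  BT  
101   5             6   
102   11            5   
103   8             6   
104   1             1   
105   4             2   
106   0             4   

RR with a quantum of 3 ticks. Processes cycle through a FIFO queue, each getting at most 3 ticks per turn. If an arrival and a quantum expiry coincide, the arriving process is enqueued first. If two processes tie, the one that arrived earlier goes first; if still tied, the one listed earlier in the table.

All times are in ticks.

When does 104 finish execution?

4

Gantt: | 106 0-3 | 104 3-4 | 106 4-5 | 105 5-7 | 101 7-10 | 103 10-13 | 101 13-16 | 102 16-19 | 103 19-22 | 102 22-24 |
Completion: 101=16  102=24  103=22  104=4  105=7  106=5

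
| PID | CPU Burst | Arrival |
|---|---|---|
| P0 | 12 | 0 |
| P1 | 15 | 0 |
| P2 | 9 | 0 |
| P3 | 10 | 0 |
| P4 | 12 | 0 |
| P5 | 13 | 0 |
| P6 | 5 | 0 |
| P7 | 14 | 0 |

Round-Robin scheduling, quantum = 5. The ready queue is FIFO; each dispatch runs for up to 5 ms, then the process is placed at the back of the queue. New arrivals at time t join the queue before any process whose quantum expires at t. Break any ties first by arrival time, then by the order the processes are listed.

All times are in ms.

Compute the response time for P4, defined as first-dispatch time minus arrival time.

Gantt: | P0 0-5 | P1 5-10 | P2 10-15 | P3 15-20 | P4 20-25 | P5 25-30 | P6 30-35 | P7 35-40 | P0 40-45 | P1 45-50 | P2 50-54 | P3 54-59 | P4 59-64 | P5 64-69 | P7 69-74 | P0 74-76 | P1 76-81 | P4 81-83 | P5 83-86 | P7 86-90 |
Completion: P0=76  P1=81  P2=54  P3=59  P4=83  P5=86  P6=35  P7=90
Response(P4) = first start − arrival = 20 − 0 = 20

20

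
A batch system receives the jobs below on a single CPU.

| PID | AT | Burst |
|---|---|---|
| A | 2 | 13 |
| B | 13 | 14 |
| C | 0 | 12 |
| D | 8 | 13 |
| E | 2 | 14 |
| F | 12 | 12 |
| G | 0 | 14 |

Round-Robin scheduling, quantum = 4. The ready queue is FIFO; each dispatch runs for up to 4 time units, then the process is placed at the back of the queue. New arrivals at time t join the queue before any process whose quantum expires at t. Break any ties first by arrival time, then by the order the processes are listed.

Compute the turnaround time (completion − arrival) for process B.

Gantt: | C 0-4 | G 4-8 | A 8-12 | E 12-16 | C 16-20 | D 20-24 | G 24-28 | F 28-32 | A 32-36 | B 36-40 | E 40-44 | C 44-48 | D 48-52 | G 52-56 | F 56-60 | A 60-64 | B 64-68 | E 68-72 | D 72-76 | G 76-78 | F 78-82 | A 82-83 | B 83-87 | E 87-89 | D 89-90 | B 90-92 |
Completion: A=83  B=92  C=48  D=90  E=89  F=82  G=78
Turnaround (C−A): A=81  B=79  C=48  D=82  E=87  F=70  G=78
Turnaround(B) = completion − arrival = 92 − 13 = 79

79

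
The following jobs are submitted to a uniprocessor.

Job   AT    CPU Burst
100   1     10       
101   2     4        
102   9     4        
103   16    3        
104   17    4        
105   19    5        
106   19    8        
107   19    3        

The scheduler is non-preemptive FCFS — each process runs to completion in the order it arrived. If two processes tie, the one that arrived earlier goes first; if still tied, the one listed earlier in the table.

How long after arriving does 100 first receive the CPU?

Gantt: | idle 0-1 | 100 1-11 | 101 11-15 | 102 15-19 | 103 19-22 | 104 22-26 | 105 26-31 | 106 31-39 | 107 39-42 |
Completion: 100=11  101=15  102=19  103=22  104=26  105=31  106=39  107=42
Turnaround (C−A): 100=10  101=13  102=10  103=6  104=9  105=12  106=20  107=23
Response(100) = first start − arrival = 1 − 1 = 0

0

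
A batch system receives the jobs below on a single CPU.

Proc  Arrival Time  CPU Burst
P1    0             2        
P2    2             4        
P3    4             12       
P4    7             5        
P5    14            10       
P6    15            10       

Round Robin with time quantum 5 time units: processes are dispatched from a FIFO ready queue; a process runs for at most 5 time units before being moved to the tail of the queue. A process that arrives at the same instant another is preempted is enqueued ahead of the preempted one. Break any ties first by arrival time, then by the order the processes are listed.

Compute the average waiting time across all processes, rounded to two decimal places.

8.83

Gantt: | P1 0-2 | P2 2-6 | P3 6-11 | P4 11-16 | P3 16-21 | P5 21-26 | P6 26-31 | P3 31-33 | P5 33-38 | P6 38-43 |
Completion: P1=2  P2=6  P3=33  P4=16  P5=38  P6=43
Turnaround (C−A): P1=2  P2=4  P3=29  P4=9  P5=24  P6=28
Waiting times: P1=0, P2=0, P3=17, P4=4, P5=14, P6=18
Average waiting = (0+0+17+4+14+18) / 6 = 53/6 = 8.83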